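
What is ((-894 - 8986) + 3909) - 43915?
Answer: -49886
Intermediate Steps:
((-894 - 8986) + 3909) - 43915 = (-9880 + 3909) - 43915 = -5971 - 43915 = -49886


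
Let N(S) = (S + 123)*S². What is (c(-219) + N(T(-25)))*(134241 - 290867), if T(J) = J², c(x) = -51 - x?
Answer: -45764185688168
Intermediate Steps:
N(S) = S²*(123 + S) (N(S) = (123 + S)*S² = S²*(123 + S))
(c(-219) + N(T(-25)))*(134241 - 290867) = ((-51 - 1*(-219)) + ((-25)²)²*(123 + (-25)²))*(134241 - 290867) = ((-51 + 219) + 625²*(123 + 625))*(-156626) = (168 + 390625*748)*(-156626) = (168 + 292187500)*(-156626) = 292187668*(-156626) = -45764185688168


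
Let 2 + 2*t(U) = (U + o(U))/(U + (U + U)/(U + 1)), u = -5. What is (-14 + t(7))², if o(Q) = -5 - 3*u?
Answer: 241081/1225 ≈ 196.80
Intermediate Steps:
o(Q) = 10 (o(Q) = -5 - 3*(-5) = -5 + 15 = 10)
t(U) = -1 + (10 + U)/(2*(U + 2*U/(1 + U))) (t(U) = -1 + ((U + 10)/(U + (U + U)/(U + 1)))/2 = -1 + ((10 + U)/(U + (2*U)/(1 + U)))/2 = -1 + ((10 + U)/(U + 2*U/(1 + U)))/2 = -1 + (10 + U)/(2*(U + 2*U/(1 + U))))
(-14 + t(7))² = (-14 + (½)*(10 - 1*7² + 5*7)/(7*(3 + 7)))² = (-14 + (½)*(⅐)*(10 - 1*49 + 35)/10)² = (-14 + (½)*(⅐)*(⅒)*(10 - 49 + 35))² = (-14 + (½)*(⅐)*(⅒)*(-4))² = (-14 - 1/35)² = (-491/35)² = 241081/1225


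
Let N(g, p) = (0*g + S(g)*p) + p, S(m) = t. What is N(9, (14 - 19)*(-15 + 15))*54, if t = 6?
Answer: 0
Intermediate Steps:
S(m) = 6
N(g, p) = 7*p (N(g, p) = (0*g + 6*p) + p = (0 + 6*p) + p = 6*p + p = 7*p)
N(9, (14 - 19)*(-15 + 15))*54 = (7*((14 - 19)*(-15 + 15)))*54 = (7*(-5*0))*54 = (7*0)*54 = 0*54 = 0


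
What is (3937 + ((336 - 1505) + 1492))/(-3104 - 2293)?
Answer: -1420/1799 ≈ -0.78933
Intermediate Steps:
(3937 + ((336 - 1505) + 1492))/(-3104 - 2293) = (3937 + (-1169 + 1492))/(-5397) = (3937 + 323)*(-1/5397) = 4260*(-1/5397) = -1420/1799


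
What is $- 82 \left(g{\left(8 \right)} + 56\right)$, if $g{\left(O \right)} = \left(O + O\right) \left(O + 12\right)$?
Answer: $-30832$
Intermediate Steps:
$g{\left(O \right)} = 2 O \left(12 + O\right)$
$- 82 \left(g{\left(8 \right)} + 56\right) = - 82 \left(2 \cdot 8 \left(12 + 8\right) + 56\right) = - 82 \left(2 \cdot 8 \cdot 20 + 56\right) = - 82 \left(320 + 56\right) = \left(-82\right) 376 = -30832$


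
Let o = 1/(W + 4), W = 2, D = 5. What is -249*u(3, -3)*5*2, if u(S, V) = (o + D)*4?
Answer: -51460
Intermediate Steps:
o = 1/6 (o = 1/(2 + 4) = 1/6 ≈ 0.16667)
u(S, V) = 62/3 (u(S, V) = (1/6 + 5)*4 = (31/6)*4 = 62/3)
-249*u(3, -3)*5*2 = -249*(62/3)*5*2 = -25730*2 = -249*620/3 = -51460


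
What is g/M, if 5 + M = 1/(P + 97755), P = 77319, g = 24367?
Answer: -4266028158/875369 ≈ -4873.4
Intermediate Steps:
M = -875369/175074 (M = -5 + 1/(77319 + 97755) = -5 + 1/175074 = -875369/175074 ≈ -5.0000)
g/M = 24367/(-875369/175074) = 24367*(-175074/875369) = -4266028158/875369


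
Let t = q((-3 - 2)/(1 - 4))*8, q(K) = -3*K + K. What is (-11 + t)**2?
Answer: 12769/9 ≈ 1418.8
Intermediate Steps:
q(K) = -2*K
t = -80/3 (t = -2*(-3 - 2)/(1 - 4)*8 = -(-10)/(-3)*8 = -(-10)*(-1)/3*8 = -2*5/3*8 = -10/3*8 = -80/3 ≈ -26.667)
(-11 + t)**2 = (-11 - 80/3)**2 = (-113/3)**2 = 12769/9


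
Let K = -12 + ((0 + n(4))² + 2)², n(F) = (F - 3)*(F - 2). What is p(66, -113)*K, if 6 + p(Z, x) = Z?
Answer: 1440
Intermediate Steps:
n(F) = (-3 + F)*(-2 + F)
p(Z, x) = -6 + Z
K = 24 (K = -12 + ((0 + (6 + 4² - 5*4))² + 2)² = -12 + ((0 + (6 + 16 - 20))² + 2)² = -12 + ((0 + 2)² + 2)² = -12 + (2² + 2)² = -12 + (4 + 2)² = -12 + 6² = -12 + 36 = 24)
p(66, -113)*K = (-6 + 66)*24 = 60*24 = 1440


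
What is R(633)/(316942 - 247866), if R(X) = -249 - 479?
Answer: -26/2467 ≈ -0.010539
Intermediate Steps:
R(X) = -728
R(633)/(316942 - 247866) = -728/(316942 - 247866) = -728/69076 = -728*1/69076 = -26/2467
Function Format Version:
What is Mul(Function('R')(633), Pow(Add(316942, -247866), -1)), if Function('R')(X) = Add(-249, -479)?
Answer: Rational(-26, 2467) ≈ -0.010539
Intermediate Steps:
Function('R')(X) = -728
Mul(Function('R')(633), Pow(Add(316942, -247866), -1)) = Mul(-728, Pow(Add(316942, -247866), -1)) = Mul(-728, Pow(69076, -1)) = Mul(-728, Rational(1, 69076)) = Rational(-26, 2467)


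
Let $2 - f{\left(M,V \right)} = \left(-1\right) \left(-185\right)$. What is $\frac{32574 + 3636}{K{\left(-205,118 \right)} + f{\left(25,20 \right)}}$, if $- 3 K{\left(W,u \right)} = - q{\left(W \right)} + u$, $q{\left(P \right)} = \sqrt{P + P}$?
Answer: $- \frac{24152070}{148433} - \frac{36210 i \sqrt{410}}{148433} \approx -162.71 - 4.9396 i$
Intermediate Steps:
$f{\left(M,V \right)} = -183$ ($f{\left(M,V \right)} = 2 - \left(-1\right) \left(-185\right) = 2 - 185 = -183$)
$q{\left(P \right)} = \sqrt{2} \sqrt{P}$ ($q{\left(P \right)} = \sqrt{2 P} = \sqrt{2} \sqrt{P}$)
$K{\left(W,u \right)} = - \frac{u}{3} + \frac{\sqrt{2} \sqrt{W}}{3}$ ($K{\left(W,u \right)} = - \frac{- \sqrt{2} \sqrt{W} + u}{3} = - \frac{u - \sqrt{2} \sqrt{W}}{3} = - \frac{u}{3} + \frac{\sqrt{2} \sqrt{W}}{3}$)
$\frac{32574 + 3636}{K{\left(-205,118 \right)} + f{\left(25,20 \right)}} = \frac{32574 + 3636}{\left(\left(- \frac{1}{3}\right) 118 + \frac{\sqrt{2} \sqrt{-205}}{3}\right) - 183} = \frac{36210}{\left(- \frac{118}{3} + \frac{\sqrt{2} i \sqrt{205}}{3}\right) - 183} = \frac{36210}{\left(- \frac{118}{3} + \frac{i \sqrt{410}}{3}\right) - 183} = \frac{36210}{- \frac{667}{3} + \frac{i \sqrt{410}}{3}}$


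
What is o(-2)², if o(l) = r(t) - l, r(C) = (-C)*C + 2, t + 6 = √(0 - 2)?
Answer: 612 - 720*I*√2 ≈ 612.0 - 1018.2*I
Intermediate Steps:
t = -6 + I*√2 (t = -6 + √(0 - 2) = -6 + √(-2) = -6 + I*√2 ≈ -6.0 + 1.4142*I)
r(C) = 2 - C² (r(C) = -C² + 2 = 2 - C²)
o(l) = 2 - l - (-6 + I*√2)² (o(l) = (2 - (-6 + I*√2)²) - l = 2 - l - (-6 + I*√2)²)
o(-2)² = (-32 - 1*(-2) + 12*I*√2)² = (-32 + 2 + 12*I*√2)² = (-30 + 12*I*√2)²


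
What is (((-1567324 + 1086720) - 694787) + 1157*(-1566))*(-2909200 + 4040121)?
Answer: -3378347150013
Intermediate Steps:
(((-1567324 + 1086720) - 694787) + 1157*(-1566))*(-2909200 + 4040121) = ((-480604 - 694787) - 1811862)*1130921 = (-1175391 - 1811862)*1130921 = -2987253*1130921 = -3378347150013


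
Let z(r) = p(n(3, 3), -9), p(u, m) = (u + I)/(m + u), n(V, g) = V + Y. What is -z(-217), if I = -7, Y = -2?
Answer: -3/4 ≈ -0.75000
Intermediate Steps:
n(V, g) = -2 + V (n(V, g) = V - 2 = -2 + V)
p(u, m) = (-7 + u)/(m + u) (p(u, m) = (u - 7)/(m + u) = (-7 + u)/(m + u))
z(r) = 3/4 (z(r) = (-7 + (-2 + 3))/(-9 + (-2 + 3)) = (-7 + 1)/(-9 + 1) = -6/(-8) = -1/8*(-6) = 3/4)
-z(-217) = -1*3/4 = -3/4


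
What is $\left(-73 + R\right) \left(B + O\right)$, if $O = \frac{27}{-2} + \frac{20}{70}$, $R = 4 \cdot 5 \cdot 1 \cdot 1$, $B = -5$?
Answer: $\frac{13515}{14} \approx 965.36$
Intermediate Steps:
$R = 20$ ($R = 20 \cdot 1 = 20$)
$O = - \frac{185}{14}$ ($O = 27 \left(- \frac{1}{2}\right) + 20 \cdot \frac{1}{70} = - \frac{27}{2} + \frac{2}{7} = - \frac{185}{14} \approx -13.214$)
$\left(-73 + R\right) \left(B + O\right) = \left(-73 + 20\right) \left(-5 - \frac{185}{14}\right) = \left(-53\right) \left(- \frac{255}{14}\right) = \frac{13515}{14}$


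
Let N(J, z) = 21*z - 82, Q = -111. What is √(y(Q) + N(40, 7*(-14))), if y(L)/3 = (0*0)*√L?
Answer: 2*I*√535 ≈ 46.26*I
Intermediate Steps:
N(J, z) = -82 + 21*z
y(L) = 0 (y(L) = 3*((0*0)*√L) = 3*(0*√L) = 3*0 = 0)
√(y(Q) + N(40, 7*(-14))) = √(0 + (-82 + 21*(7*(-14)))) = √(0 + (-82 + 21*(-98))) = √(0 + (-82 - 2058)) = √(0 - 2140) = √(-2140) = 2*I*√535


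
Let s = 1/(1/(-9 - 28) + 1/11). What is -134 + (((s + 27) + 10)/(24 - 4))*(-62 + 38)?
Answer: -12817/65 ≈ -197.18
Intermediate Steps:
s = 407/26 (s = 1/(1/(-37) + 1/11) = 1/(-1/37 + 1/11) = 1/(26/407) = 407/26 ≈ 15.654)
-134 + (((s + 27) + 10)/(24 - 4))*(-62 + 38) = -134 + (((407/26 + 27) + 10)/(24 - 4))*(-62 + 38) = -134 + ((1109/26 + 10)/20)*(-24) = -134 + ((1369/26)*(1/20))*(-24) = -134 + (1369/520)*(-24) = -134 - 4107/65 = -12817/65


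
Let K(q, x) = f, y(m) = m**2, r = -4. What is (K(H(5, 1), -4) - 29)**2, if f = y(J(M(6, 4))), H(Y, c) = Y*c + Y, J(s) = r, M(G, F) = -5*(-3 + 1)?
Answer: 169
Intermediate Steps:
M(G, F) = 10 (M(G, F) = -5*(-2) = 10)
J(s) = -4
H(Y, c) = Y + Y*c
f = 16 (f = (-4)**2 = 16)
K(q, x) = 16
(K(H(5, 1), -4) - 29)**2 = (16 - 29)**2 = (-13)**2 = 169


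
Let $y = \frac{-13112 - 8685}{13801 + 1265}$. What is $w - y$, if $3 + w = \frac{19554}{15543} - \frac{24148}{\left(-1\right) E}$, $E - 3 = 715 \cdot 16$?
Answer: $\frac{540422638303}{297735211026} \approx 1.8151$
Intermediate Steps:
$E = 11443$ ($E = 3 + 715 \cdot 16 = 3 + 11440 = 11443$)
$y = - \frac{21797}{15066} \approx -1.4468$
$w = \frac{21837713}{59286183}$ ($w = -3 + \left(\frac{19554}{15543} - \frac{24148}{\left(-1\right) 11443}\right) = -3 + \left(19554 \cdot \frac{1}{15543} - \frac{24148}{-11443}\right) = -3 + \left(\frac{6518}{5181} - - \frac{24148}{11443}\right) = -3 + \left(\frac{6518}{5181} + \frac{24148}{11443}\right) = -3 + \frac{199696262}{59286183} = \frac{21837713}{59286183} \approx 0.36834$)
$w - y = \frac{21837713}{59286183} - - \frac{21797}{15066} = \frac{21837713}{59286183} + \frac{21797}{15066} = \frac{540422638303}{297735211026}$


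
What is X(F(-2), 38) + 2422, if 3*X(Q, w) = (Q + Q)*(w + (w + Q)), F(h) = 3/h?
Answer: 4695/2 ≈ 2347.5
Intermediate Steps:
X(Q, w) = 2*Q*(Q + 2*w)/3 (X(Q, w) = ((Q + Q)*(w + (w + Q)))/3 = ((2*Q)*(w + (Q + w)))/3 = ((2*Q)*(Q + 2*w))/3 = (2*Q*(Q + 2*w))/3 = 2*Q*(Q + 2*w)/3)
X(F(-2), 38) + 2422 = 2*(3/(-2))*(3/(-2) + 2*38)/3 + 2422 = 2*(3*(-½))*(3*(-½) + 76)/3 + 2422 = (⅔)*(-3/2)*(-3/2 + 76) + 2422 = (⅔)*(-3/2)*(149/2) + 2422 = -149/2 + 2422 = 4695/2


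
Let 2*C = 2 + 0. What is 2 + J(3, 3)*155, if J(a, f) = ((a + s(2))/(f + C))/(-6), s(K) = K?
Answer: -727/24 ≈ -30.292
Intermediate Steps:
C = 1 (C = (2 + 0)/2 = (1/2)*2 = 1)
J(a, f) = -(2 + a)/(6*(1 + f)) (J(a, f) = ((a + 2)/(f + 1))/(-6) = ((2 + a)/(1 + f))*(-1/6) = -(2 + a)/(6*(1 + f)))
2 + J(3, 3)*155 = 2 + ((-2 - 1*3)/(6*(1 + 3)))*155 = 2 + ((1/6)*(-2 - 3)/4)*155 = 2 + ((1/6)*(1/4)*(-5))*155 = 2 - 5/24*155 = 2 - 775/24 = -727/24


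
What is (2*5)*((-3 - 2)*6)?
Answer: -300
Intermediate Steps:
(2*5)*((-3 - 2)*6) = 10*(-5*6) = 10*(-30) = -300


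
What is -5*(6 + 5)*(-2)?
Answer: 110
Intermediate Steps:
-5*(6 + 5)*(-2) = -55*(-2) = -5*(-22) = 110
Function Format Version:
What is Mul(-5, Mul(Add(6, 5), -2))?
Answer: 110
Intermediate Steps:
Mul(-5, Mul(Add(6, 5), -2)) = Mul(-5, Mul(11, -2)) = Mul(-5, -22) = 110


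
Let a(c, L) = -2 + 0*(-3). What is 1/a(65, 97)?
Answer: -½ ≈ -0.50000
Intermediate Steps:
a(c, L) = -2 (a(c, L) = -2 + 0 = -2)
1/a(65, 97) = 1/(-2) = -½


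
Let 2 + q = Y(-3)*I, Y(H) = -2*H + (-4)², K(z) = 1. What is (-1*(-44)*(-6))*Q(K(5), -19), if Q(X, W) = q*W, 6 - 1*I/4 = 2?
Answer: 1755600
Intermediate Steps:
I = 16 (I = 24 - 4*2 = 24 - 8 = 16)
Y(H) = 16 - 2*H (Y(H) = -2*H + 16 = 16 - 2*H)
q = 350 (q = -2 + (16 - 2*(-3))*16 = -2 + (16 + 6)*16 = -2 + 22*16 = -2 + 352 = 350)
Q(X, W) = 350*W
(-1*(-44)*(-6))*Q(K(5), -19) = (-1*(-44)*(-6))*(350*(-19)) = (44*(-6))*(-6650) = -264*(-6650) = 1755600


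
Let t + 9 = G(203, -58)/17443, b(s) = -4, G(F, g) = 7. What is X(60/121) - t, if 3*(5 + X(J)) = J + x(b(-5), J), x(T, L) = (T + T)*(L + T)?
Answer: 85537931/6331809 ≈ 13.509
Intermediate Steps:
x(T, L) = 2*T*(L + T) (x(T, L) = (2*T)*(L + T) = 2*T*(L + T))
t = -156980/17443 (t = -9 + 7/17443 = -156980/17443 ≈ -8.9996)
X(J) = 17/3 - 7*J/3 (X(J) = -5 + (J + 2*(-4)*(J - 4))/3 = -5 + (J + 2*(-4)*(-4 + J))/3 = -5 + (J + (32 - 8*J))/3 = -5 + (32 - 7*J)/3 = -5 + (32/3 - 7*J/3) = 17/3 - 7*J/3)
X(60/121) - t = (17/3 - 140/121) - 1*(-156980/17443) = (17/3 - 140/121) + 156980/17443 = 1637/363 + 156980/17443 = 85537931/6331809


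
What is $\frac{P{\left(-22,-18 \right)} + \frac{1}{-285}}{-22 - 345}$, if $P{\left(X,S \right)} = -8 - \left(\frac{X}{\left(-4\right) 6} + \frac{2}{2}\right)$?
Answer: $\frac{11309}{418380} \approx 0.02703$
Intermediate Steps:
$P{\left(X,S \right)} = -9 + \frac{X}{24}$ ($P{\left(X,S \right)} = -8 - \left(\frac{X}{-24} + 2 \cdot \frac{1}{2}\right) = -8 - \left(X \left(- \frac{1}{24}\right) + 1\right) = -8 - \left(- \frac{X}{24} + 1\right) = -8 - \left(1 - \frac{X}{24}\right) = -8 + \left(-1 + \frac{X}{24}\right) = -9 + \frac{X}{24}$)
$\frac{P{\left(-22,-18 \right)} + \frac{1}{-285}}{-22 - 345} = \frac{\left(-9 + \frac{1}{24} \left(-22\right)\right) + \frac{1}{-285}}{-22 - 345} = \frac{\left(-9 - \frac{11}{12}\right) - \frac{1}{285}}{-367} = \left(- \frac{119}{12} - \frac{1}{285}\right) \left(- \frac{1}{367}\right) = \left(- \frac{11309}{1140}\right) \left(- \frac{1}{367}\right) = \frac{11309}{418380}$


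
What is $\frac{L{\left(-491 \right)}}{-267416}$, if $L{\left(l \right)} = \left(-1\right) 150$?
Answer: $\frac{75}{133708} \approx 0.00056092$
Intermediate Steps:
$L{\left(l \right)} = -150$
$\frac{L{\left(-491 \right)}}{-267416} = - \frac{150}{-267416} = \left(-150\right) \left(- \frac{1}{267416}\right) = \frac{75}{133708}$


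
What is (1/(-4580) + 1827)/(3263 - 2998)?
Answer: 8367659/1213700 ≈ 6.8943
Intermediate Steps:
(1/(-4580) + 1827)/(3263 - 2998) = (-1/4580 + 1827)/265 = (8367659/4580)*(1/265) = 8367659/1213700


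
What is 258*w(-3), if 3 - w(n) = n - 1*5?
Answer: 2838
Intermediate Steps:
w(n) = 8 - n (w(n) = 3 - (n - 1*5) = 3 - (n - 5) = 3 - (-5 + n) = 3 + (5 - n) = 8 - n)
258*w(-3) = 258*(8 - 1*(-3)) = 258*(8 + 3) = 258*11 = 2838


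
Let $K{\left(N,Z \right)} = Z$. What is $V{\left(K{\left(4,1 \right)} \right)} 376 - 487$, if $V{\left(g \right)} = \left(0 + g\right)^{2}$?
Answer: $-111$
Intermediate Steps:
$V{\left(g \right)} = g^{2}$
$V{\left(K{\left(4,1 \right)} \right)} 376 - 487 = 1^{2} \cdot 376 - 487 = 1 \cdot 376 - 487 = 376 - 487 = -111$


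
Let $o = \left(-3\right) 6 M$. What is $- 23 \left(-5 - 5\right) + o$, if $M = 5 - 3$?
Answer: $194$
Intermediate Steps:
$M = 2$ ($M = 5 - 3 = 2$)
$o = -36$ ($o = \left(-3\right) 6 \cdot 2 = \left(-18\right) 2 = -36$)
$- 23 \left(-5 - 5\right) + o = - 23 \left(-5 - 5\right) - 36 = \left(-23\right) \left(-10\right) - 36 = 230 - 36 = 194$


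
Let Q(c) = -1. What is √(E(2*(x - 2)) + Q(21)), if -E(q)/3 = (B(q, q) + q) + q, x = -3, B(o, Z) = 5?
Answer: 2*√11 ≈ 6.6332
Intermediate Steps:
E(q) = -15 - 6*q (E(q) = -3*((5 + q) + q) = -3*(5 + 2*q) = -15 - 6*q)
√(E(2*(x - 2)) + Q(21)) = √((-15 - 12*(-3 - 2)) - 1) = √((-15 - 12*(-5)) - 1) = √((-15 - 6*(-10)) - 1) = √((-15 + 60) - 1) = √(45 - 1) = √44 = 2*√11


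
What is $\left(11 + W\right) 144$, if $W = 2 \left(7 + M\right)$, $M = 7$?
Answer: $5616$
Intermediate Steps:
$W = 28$ ($W = 2 \left(7 + 7\right) = 2 \cdot 14 = 28$)
$\left(11 + W\right) 144 = \left(11 + 28\right) 144 = 39 \cdot 144 = 5616$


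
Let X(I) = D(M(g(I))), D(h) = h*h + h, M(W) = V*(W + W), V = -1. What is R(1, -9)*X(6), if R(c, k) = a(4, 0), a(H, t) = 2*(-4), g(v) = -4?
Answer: -576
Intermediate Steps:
M(W) = -2*W (M(W) = -(W + W) = -2*W)
D(h) = h + h**2 (D(h) = h**2 + h = h + h**2)
a(H, t) = -8
R(c, k) = -8
X(I) = 72 (X(I) = (-2*(-4))*(1 - 2*(-4)) = 8*(1 + 8) = 8*9 = 72)
R(1, -9)*X(6) = -8*72 = -576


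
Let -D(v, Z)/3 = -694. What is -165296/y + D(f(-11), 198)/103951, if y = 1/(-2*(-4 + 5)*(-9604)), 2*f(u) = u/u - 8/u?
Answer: -330045003797086/103951 ≈ -3.1750e+9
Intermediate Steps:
f(u) = 1/2 - 4/u (f(u) = (u/u - 8/u)/2 = (1 - 8/u)/2 = 1/2 - 4/u)
D(v, Z) = 2082 (D(v, Z) = -3*(-694) = 2082)
y = 1/19208 (y = 1/(-2*1*(-9604)) = 1/(-2*(-9604)) = 1/19208 ≈ 5.2062e-5)
-165296/y + D(f(-11), 198)/103951 = -165296/1/19208 + 2082/103951 = -165296*19208 + 2082*(1/103951) = -3175005568 + 2082/103951 = -330045003797086/103951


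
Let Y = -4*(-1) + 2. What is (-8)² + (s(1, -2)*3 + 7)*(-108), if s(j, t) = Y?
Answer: -2636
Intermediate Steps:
Y = 6 (Y = 4 + 2 = 6)
s(j, t) = 6
(-8)² + (s(1, -2)*3 + 7)*(-108) = (-8)² + (6*3 + 7)*(-108) = 64 + (18 + 7)*(-108) = 64 + 25*(-108) = 64 - 2700 = -2636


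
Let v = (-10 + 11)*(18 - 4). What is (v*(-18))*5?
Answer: -1260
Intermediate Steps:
v = 14 (v = 1*14 = 14)
(v*(-18))*5 = (14*(-18))*5 = -252*5 = -1260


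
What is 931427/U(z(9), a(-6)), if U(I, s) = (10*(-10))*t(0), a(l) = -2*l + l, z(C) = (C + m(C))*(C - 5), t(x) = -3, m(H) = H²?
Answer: 931427/300 ≈ 3104.8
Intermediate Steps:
z(C) = (-5 + C)*(C + C²) (z(C) = (C + C²)*(C - 5) = (C + C²)*(-5 + C) = (-5 + C)*(C + C²))
a(l) = -l
U(I, s) = 300 (U(I, s) = (10*(-10))*(-3) = -100*(-3) = 300)
931427/U(z(9), a(-6)) = 931427/300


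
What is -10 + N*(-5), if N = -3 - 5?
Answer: 30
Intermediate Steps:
N = -8
-10 + N*(-5) = -10 - 8*(-5) = -10 + 40 = 30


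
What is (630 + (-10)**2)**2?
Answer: 532900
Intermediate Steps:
(630 + (-10)**2)**2 = (630 + 100)**2 = 730**2 = 532900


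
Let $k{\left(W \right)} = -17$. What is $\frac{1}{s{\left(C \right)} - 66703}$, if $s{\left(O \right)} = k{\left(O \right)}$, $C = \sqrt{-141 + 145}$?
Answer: $- \frac{1}{66720} \approx -1.4988 \cdot 10^{-5}$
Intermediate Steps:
$C = 2$ ($C = \sqrt{4} = 2$)
$s{\left(O \right)} = -17$
$\frac{1}{s{\left(C \right)} - 66703} = \frac{1}{-17 - 66703} = \frac{1}{-66720} = - \frac{1}{66720}$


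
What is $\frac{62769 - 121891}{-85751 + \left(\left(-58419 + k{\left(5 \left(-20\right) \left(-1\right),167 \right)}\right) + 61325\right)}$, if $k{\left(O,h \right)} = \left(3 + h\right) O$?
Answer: $\frac{59122}{65845} \approx 0.8979$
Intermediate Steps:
$k{\left(O,h \right)} = O \left(3 + h\right)$
$\frac{62769 - 121891}{-85751 + \left(\left(-58419 + k{\left(5 \left(-20\right) \left(-1\right),167 \right)}\right) + 61325\right)} = \frac{62769 - 121891}{-85751 + \left(\left(-58419 + 5 \left(-20\right) \left(-1\right) \left(3 + 167\right)\right) + 61325\right)} = - \frac{59122}{-85751 + \left(\left(-58419 + \left(-100\right) \left(-1\right) 170\right) + 61325\right)} = - \frac{59122}{-85751 + \left(\left(-58419 + 100 \cdot 170\right) + 61325\right)} = - \frac{59122}{-85751 + \left(\left(-58419 + 17000\right) + 61325\right)} = - \frac{59122}{-85751 + \left(-41419 + 61325\right)} = - \frac{59122}{-85751 + 19906} = - \frac{59122}{-65845} = \left(-59122\right) \left(- \frac{1}{65845}\right) = \frac{59122}{65845}$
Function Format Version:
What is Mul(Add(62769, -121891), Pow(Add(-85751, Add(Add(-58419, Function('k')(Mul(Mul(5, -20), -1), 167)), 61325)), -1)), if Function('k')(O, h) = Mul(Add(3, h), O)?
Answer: Rational(59122, 65845) ≈ 0.89790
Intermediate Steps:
Function('k')(O, h) = Mul(O, Add(3, h))
Mul(Add(62769, -121891), Pow(Add(-85751, Add(Add(-58419, Function('k')(Mul(Mul(5, -20), -1), 167)), 61325)), -1)) = Mul(Add(62769, -121891), Pow(Add(-85751, Add(Add(-58419, Mul(Mul(Mul(5, -20), -1), Add(3, 167))), 61325)), -1)) = Mul(-59122, Pow(Add(-85751, Add(Add(-58419, Mul(Mul(-100, -1), 170)), 61325)), -1)) = Mul(-59122, Pow(Add(-85751, Add(Add(-58419, Mul(100, 170)), 61325)), -1)) = Mul(-59122, Pow(Add(-85751, Add(Add(-58419, 17000), 61325)), -1)) = Mul(-59122, Pow(Add(-85751, Add(-41419, 61325)), -1)) = Mul(-59122, Pow(Add(-85751, 19906), -1)) = Mul(-59122, Pow(-65845, -1)) = Mul(-59122, Rational(-1, 65845)) = Rational(59122, 65845)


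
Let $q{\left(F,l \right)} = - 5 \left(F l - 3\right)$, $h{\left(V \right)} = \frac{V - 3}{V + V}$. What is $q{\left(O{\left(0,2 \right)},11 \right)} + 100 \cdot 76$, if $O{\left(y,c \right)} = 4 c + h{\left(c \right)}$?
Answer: $\frac{28755}{4} \approx 7188.8$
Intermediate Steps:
$h{\left(V \right)} = \frac{-3 + V}{2 V}$
$O{\left(y,c \right)} = 4 c + \frac{-3 + c}{2 c}$
$q{\left(F,l \right)} = 15 - 5 F l$ ($q{\left(F,l \right)} = - 5 \left(-3 + F l\right) = 15 - 5 F l$)
$q{\left(O{\left(0,2 \right)},11 \right)} + 100 \cdot 76 = \left(15 - 5 \frac{-3 + 2 + 8 \cdot 2^{2}}{2 \cdot 2} \cdot 11\right) + 100 \cdot 76 = \left(15 - 5 \cdot \frac{1}{2} \cdot \frac{1}{2} \left(-3 + 2 + 8 \cdot 4\right) 11\right) + 7600 = \left(15 - 5 \cdot \frac{1}{2} \cdot \frac{1}{2} \left(-3 + 2 + 32\right) 11\right) + 7600 = \left(15 - 5 \cdot \frac{1}{2} \cdot \frac{1}{2} \cdot 31 \cdot 11\right) + 7600 = \left(15 - \frac{155}{4} \cdot 11\right) + 7600 = \left(15 - \frac{1705}{4}\right) + 7600 = - \frac{1645}{4} + 7600 = \frac{28755}{4}$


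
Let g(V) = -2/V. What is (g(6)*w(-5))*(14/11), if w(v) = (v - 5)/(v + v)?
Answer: -14/33 ≈ -0.42424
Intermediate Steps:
w(v) = (-5 + v)/(2*v) (w(v) = (-5 + v)/((2*v)) = (-5 + v)*(1/(2*v)) = (-5 + v)/(2*v))
(g(6)*w(-5))*(14/11) = ((-2/6)*((½)*(-5 - 5)/(-5)))*(14/11) = ((-2*⅙)*((½)*(-⅕)*(-10)))*(14*(1/11)) = -⅓*1*(14/11) = -⅓*14/11 = -14/33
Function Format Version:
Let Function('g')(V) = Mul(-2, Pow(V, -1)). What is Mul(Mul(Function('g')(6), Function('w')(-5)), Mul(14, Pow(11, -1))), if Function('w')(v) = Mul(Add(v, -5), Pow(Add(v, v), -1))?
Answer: Rational(-14, 33) ≈ -0.42424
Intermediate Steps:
Function('w')(v) = Mul(Rational(1, 2), Pow(v, -1), Add(-5, v)) (Function('w')(v) = Mul(Add(-5, v), Pow(Mul(2, v), -1)) = Mul(Add(-5, v), Mul(Rational(1, 2), Pow(v, -1))) = Mul(Rational(1, 2), Pow(v, -1), Add(-5, v)))
Mul(Mul(Function('g')(6), Function('w')(-5)), Mul(14, Pow(11, -1))) = Mul(Mul(Mul(-2, Pow(6, -1)), Mul(Rational(1, 2), Pow(-5, -1), Add(-5, -5))), Mul(14, Pow(11, -1))) = Mul(Mul(Mul(-2, Rational(1, 6)), Mul(Rational(1, 2), Rational(-1, 5), -10)), Mul(14, Rational(1, 11))) = Mul(Mul(Rational(-1, 3), 1), Rational(14, 11)) = Mul(Rational(-1, 3), Rational(14, 11)) = Rational(-14, 33)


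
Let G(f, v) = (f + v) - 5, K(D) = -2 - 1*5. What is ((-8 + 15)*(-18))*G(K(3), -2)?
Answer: 1764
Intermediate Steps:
K(D) = -7 (K(D) = -2 - 5 = -7)
G(f, v) = -5 + f + v
((-8 + 15)*(-18))*G(K(3), -2) = ((-8 + 15)*(-18))*(-5 - 7 - 2) = (7*(-18))*(-14) = -126*(-14) = 1764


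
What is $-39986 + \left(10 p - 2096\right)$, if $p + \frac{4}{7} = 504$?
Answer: $- \frac{259334}{7} \approx -37048.0$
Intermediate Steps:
$p = \frac{3524}{7}$ ($p = - \frac{4}{7} + 504 = \frac{3524}{7} \approx 503.43$)
$-39986 + \left(10 p - 2096\right) = -39986 + \left(10 \cdot \frac{3524}{7} - 2096\right) = -39986 + \left(\frac{35240}{7} - 2096\right) = -39986 + \frac{20568}{7} = - \frac{259334}{7}$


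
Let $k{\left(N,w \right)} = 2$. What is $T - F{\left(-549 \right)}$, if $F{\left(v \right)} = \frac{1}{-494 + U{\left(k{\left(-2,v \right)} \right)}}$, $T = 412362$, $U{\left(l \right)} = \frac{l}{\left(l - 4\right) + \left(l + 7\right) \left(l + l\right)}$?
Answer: $\frac{3462603731}{8397} \approx 4.1236 \cdot 10^{5}$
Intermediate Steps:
$U{\left(l \right)} = \frac{l}{-4 + l + 2 l \left(7 + l\right)}$ ($U{\left(l \right)} = \frac{l}{\left(-4 + l\right) + \left(7 + l\right) 2 l} = \frac{l}{\left(-4 + l\right) + 2 l \left(7 + l\right)} = \frac{l}{-4 + l + 2 l \left(7 + l\right)}$)
$F{\left(v \right)} = - \frac{17}{8397}$ ($F{\left(v \right)} = \frac{1}{-494 + \frac{2}{-4 + 2 \cdot 2^{2} + 15 \cdot 2}} = \frac{1}{-494 + \frac{2}{-4 + 2 \cdot 4 + 30}} = \frac{1}{-494 + \frac{2}{-4 + 8 + 30}} = \frac{1}{-494 + \frac{2}{34}} = \frac{1}{-494 + 2 \cdot \frac{1}{34}} = \frac{1}{-494 + \frac{1}{17}} = \frac{1}{- \frac{8397}{17}} = - \frac{17}{8397}$)
$T - F{\left(-549 \right)} = 412362 - - \frac{17}{8397} = 412362 + \frac{17}{8397} = \frac{3462603731}{8397}$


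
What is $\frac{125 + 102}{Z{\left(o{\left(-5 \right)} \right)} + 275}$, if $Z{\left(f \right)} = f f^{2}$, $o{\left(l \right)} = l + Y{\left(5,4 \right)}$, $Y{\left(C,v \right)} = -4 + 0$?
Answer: $- \frac{1}{2} \approx -0.5$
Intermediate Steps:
$Y{\left(C,v \right)} = -4$
$o{\left(l \right)} = -4 + l$ ($o{\left(l \right)} = l - 4 = -4 + l$)
$Z{\left(f \right)} = f^{3}$
$\frac{125 + 102}{Z{\left(o{\left(-5 \right)} \right)} + 275} = \frac{125 + 102}{\left(-4 - 5\right)^{3} + 275} = \frac{227}{\left(-9\right)^{3} + 275} = \frac{227}{-729 + 275} = \frac{227}{-454} = 227 \left(- \frac{1}{454}\right) = - \frac{1}{2}$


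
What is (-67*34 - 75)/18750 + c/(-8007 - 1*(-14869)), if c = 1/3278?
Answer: -26463753379/210877837500 ≈ -0.12549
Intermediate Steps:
c = 1/3278 ≈ 0.00030506
(-67*34 - 75)/18750 + c/(-8007 - 1*(-14869)) = (-67*34 - 75)/18750 + 1/(3278*(-8007 - 1*(-14869))) = (-2278 - 75)*(1/18750) + 1/(3278*(-8007 + 14869)) = -2353*1/18750 + (1/3278)/6862 = -2353/18750 + (1/3278)*(1/6862) = -2353/18750 + 1/22493636 = -26463753379/210877837500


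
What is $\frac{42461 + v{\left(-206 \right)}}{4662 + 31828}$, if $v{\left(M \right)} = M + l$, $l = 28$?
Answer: $\frac{42283}{36490} \approx 1.1588$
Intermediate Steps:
$v{\left(M \right)} = 28 + M$ ($v{\left(M \right)} = M + 28 = 28 + M$)
$\frac{42461 + v{\left(-206 \right)}}{4662 + 31828} = \frac{42461 + \left(28 - 206\right)}{4662 + 31828} = \frac{42461 - 178}{36490} = 42283 \cdot \frac{1}{36490} = \frac{42283}{36490}$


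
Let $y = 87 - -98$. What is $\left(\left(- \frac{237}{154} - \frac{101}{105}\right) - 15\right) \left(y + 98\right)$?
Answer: $- \frac{11440841}{2310} \approx -4952.7$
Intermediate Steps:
$y = 185$ ($y = 87 + 98 = 185$)
$\left(\left(- \frac{237}{154} - \frac{101}{105}\right) - 15\right) \left(y + 98\right) = \left(\left(- \frac{237}{154} - \frac{101}{105}\right) - 15\right) \left(185 + 98\right) = \left(\left(\left(-237\right) \frac{1}{154} - \frac{101}{105}\right) - 15\right) 283 = \left(\left(- \frac{237}{154} - \frac{101}{105}\right) - 15\right) 283 = \left(- \frac{5777}{2310} - 15\right) 283 = \left(- \frac{40427}{2310}\right) 283 = - \frac{11440841}{2310}$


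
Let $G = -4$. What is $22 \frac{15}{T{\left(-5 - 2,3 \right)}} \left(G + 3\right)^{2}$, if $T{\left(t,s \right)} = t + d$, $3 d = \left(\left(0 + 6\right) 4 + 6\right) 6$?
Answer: $\frac{330}{53} \approx 6.2264$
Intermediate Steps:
$d = 60$ ($d = \frac{\left(\left(0 + 6\right) 4 + 6\right) 6}{3} = \frac{\left(6 \cdot 4 + 6\right) 6}{3} = \frac{\left(24 + 6\right) 6}{3} = \frac{30 \cdot 6}{3} = \frac{1}{3} \cdot 180 = 60$)
$T{\left(t,s \right)} = 60 + t$ ($T{\left(t,s \right)} = t + 60 = 60 + t$)
$22 \frac{15}{T{\left(-5 - 2,3 \right)}} \left(G + 3\right)^{2} = 22 \frac{15}{60 - 7} \left(-4 + 3\right)^{2} = 22 \frac{15}{60 - 7} \left(-1\right)^{2} = 22 \cdot \frac{15}{53} \cdot 1 = \frac{330}{53} \cdot 1 = \frac{330}{53}$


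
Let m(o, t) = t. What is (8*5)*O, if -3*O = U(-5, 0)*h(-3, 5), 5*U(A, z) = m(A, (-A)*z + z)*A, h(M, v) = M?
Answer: 0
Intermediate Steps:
U(A, z) = A*(z - A*z)/5 (U(A, z) = (((-A)*z + z)*A)/5 = ((-A*z + z)*A)/5 = ((z - A*z)*A)/5 = (A*(z - A*z))/5 = A*(z - A*z)/5)
O = 0 (O = -(⅕)*(-5)*0*(1 - 1*(-5))*(-3)/3 = -(⅕)*(-5)*0*(1 + 5)*(-3)/3 = -(⅕)*(-5)*0*6*(-3)/3 = -0*(-3) = -⅓*0 = 0)
(8*5)*O = (8*5)*0 = 40*0 = 0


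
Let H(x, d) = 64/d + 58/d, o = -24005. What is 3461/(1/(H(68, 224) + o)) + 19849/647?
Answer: -6020264867145/72464 ≈ -8.3079e+7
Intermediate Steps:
H(x, d) = 122/d
3461/(1/(H(68, 224) + o)) + 19849/647 = 3461/(1/(122/224 - 24005)) + 19849/647 = 3461/(1/(122*(1/224) - 24005)) + 19849*(1/647) = 3461/(1/(61/112 - 24005)) + 19849/647 = 3461/(1/(-2688499/112)) + 19849/647 = 3461/(-112/2688499) + 19849/647 = 3461*(-2688499/112) + 19849/647 = -9304895039/112 + 19849/647 = -6020264867145/72464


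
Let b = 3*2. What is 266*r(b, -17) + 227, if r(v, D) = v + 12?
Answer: 5015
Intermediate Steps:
b = 6
r(v, D) = 12 + v
266*r(b, -17) + 227 = 266*(12 + 6) + 227 = 266*18 + 227 = 4788 + 227 = 5015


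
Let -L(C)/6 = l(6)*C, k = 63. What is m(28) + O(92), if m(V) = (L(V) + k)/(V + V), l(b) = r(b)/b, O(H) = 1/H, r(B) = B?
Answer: -343/184 ≈ -1.8641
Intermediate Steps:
l(b) = 1 (l(b) = b/b = 1)
L(C) = -6*C
m(V) = (63 - 6*V)/(2*V) (m(V) = (-6*V + 63)/(V + V) = (63 - 6*V)/((2*V)) = (63 - 6*V)*(1/(2*V)) = (63 - 6*V)/(2*V))
m(28) + O(92) = (-3 + (63/2)/28) + 1/92 = (-3 + (63/2)*(1/28)) + 1/92 = (-3 + 9/8) + 1/92 = -15/8 + 1/92 = -343/184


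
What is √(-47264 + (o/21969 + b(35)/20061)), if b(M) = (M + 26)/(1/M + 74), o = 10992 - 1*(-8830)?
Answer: I*√84538631584738981172544069/42292807497 ≈ 217.4*I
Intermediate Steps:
o = 19822 (o = 10992 + 8830 = 19822)
b(M) = (26 + M)/(74 + 1/M)
√(-47264 + (o/21969 + b(35)/20061)) = √(-47264 + (19822/21969 + (35*(26 + 35)/(1 + 74*35))/20061)) = √(-47264 + (19822*(1/21969) + (35*61/(1 + 2590))*(1/20061))) = √(-47264 + (19822/21969 + (35*61/2591)*(1/20061))) = √(-47264 + (19822/21969 + (35*(1/2591)*61)*(1/20061))) = √(-47264 + (19822/21969 + (2135/2591)*(1/20061))) = √(-47264 + (19822/21969 + 2135/51978051)) = √(-47264 + 114483981193/126878422491) = √(-5996667276633431/126878422491) = I*√84538631584738981172544069/42292807497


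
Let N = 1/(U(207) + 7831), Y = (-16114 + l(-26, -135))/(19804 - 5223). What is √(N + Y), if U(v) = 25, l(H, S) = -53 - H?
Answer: I*√907717634135165/28637084 ≈ 1.0521*I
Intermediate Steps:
Y = -16141/14581 (Y = (-16114 + (-53 - 1*(-26)))/(19804 - 5223) = (-16114 + (-53 + 26))/14581 = (-16114 - 27)*(1/14581) = -16141*1/14581 = -16141/14581 ≈ -1.1070)
N = 1/7856 (N = 1/(25 + 7831) = 1/7856 ≈ 0.00012729)
√(N + Y) = √(1/7856 - 16141/14581) = √(-126789115/114548336) = I*√907717634135165/28637084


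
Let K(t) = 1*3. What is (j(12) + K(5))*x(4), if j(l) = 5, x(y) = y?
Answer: 32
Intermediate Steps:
K(t) = 3
(j(12) + K(5))*x(4) = (5 + 3)*4 = 8*4 = 32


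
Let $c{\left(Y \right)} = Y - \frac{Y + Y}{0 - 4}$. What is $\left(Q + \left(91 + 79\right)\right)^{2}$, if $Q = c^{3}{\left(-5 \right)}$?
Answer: $\frac{4060225}{64} \approx 63441.0$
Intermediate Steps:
$c{\left(Y \right)} = \frac{3 Y}{2}$ ($c{\left(Y \right)} = Y - \frac{2 Y}{-4} = Y - 2 Y \left(- \frac{1}{4}\right) = Y - - \frac{Y}{2} = Y + \frac{Y}{2} = \frac{3 Y}{2}$)
$Q = - \frac{3375}{8}$ ($Q = \left(\frac{3}{2} \left(-5\right)\right)^{3} = \left(- \frac{15}{2}\right)^{3} = - \frac{3375}{8} \approx -421.88$)
$\left(Q + \left(91 + 79\right)\right)^{2} = \left(- \frac{3375}{8} + \left(91 + 79\right)\right)^{2} = \left(- \frac{3375}{8} + 170\right)^{2} = \left(- \frac{2015}{8}\right)^{2} = \frac{4060225}{64}$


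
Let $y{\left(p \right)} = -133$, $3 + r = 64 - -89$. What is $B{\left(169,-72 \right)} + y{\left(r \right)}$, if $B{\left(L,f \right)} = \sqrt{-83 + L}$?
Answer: $-133 + \sqrt{86} \approx -123.73$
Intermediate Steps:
$r = 150$ ($r = -3 + \left(64 - -89\right) = -3 + \left(64 + 89\right) = -3 + 153 = 150$)
$B{\left(169,-72 \right)} + y{\left(r \right)} = \sqrt{-83 + 169} - 133 = \sqrt{86} - 133 = -133 + \sqrt{86}$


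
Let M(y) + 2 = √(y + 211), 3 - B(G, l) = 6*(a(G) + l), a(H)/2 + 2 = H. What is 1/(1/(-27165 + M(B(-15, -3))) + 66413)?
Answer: 24507906321461/1627643581625068408 + √109/1627643581625068408 ≈ 1.5057e-5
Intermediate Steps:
a(H) = -4 + 2*H
B(G, l) = 27 - 12*G - 6*l (B(G, l) = 3 - 6*((-4 + 2*G) + l) = 3 - 6*(-4 + l + 2*G) = 3 - (-24 + 6*l + 12*G) = 3 + (24 - 12*G - 6*l) = 27 - 12*G - 6*l)
M(y) = -2 + √(211 + y) (M(y) = -2 + √(y + 211) = -2 + √(211 + y))
1/(1/(-27165 + M(B(-15, -3))) + 66413) = 1/(1/(-27165 + (-2 + √(211 + (27 - 12*(-15) - 6*(-3))))) + 66413) = 1/(1/(-27165 + (-2 + √(211 + (27 + 180 + 18)))) + 66413) = 1/(1/(-27165 + (-2 + √(211 + 225))) + 66413) = 1/(1/(-27165 + (-2 + √436)) + 66413) = 1/(1/(-27165 + (-2 + 2*√109)) + 66413) = 1/(1/(-27167 + 2*√109) + 66413) = 1/(66413 + 1/(-27167 + 2*√109))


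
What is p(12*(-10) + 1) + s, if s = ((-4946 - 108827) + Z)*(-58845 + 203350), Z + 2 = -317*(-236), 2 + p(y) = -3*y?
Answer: -5630347960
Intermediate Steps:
p(y) = -2 - 3*y
Z = 74810 (Z = -2 - 317*(-236) = -2 + 74812 = 74810)
s = -5630348315 (s = ((-4946 - 108827) + 74810)*(-58845 + 203350) = (-113773 + 74810)*144505 = -38963*144505 = -5630348315)
p(12*(-10) + 1) + s = (-2 - 3*(12*(-10) + 1)) - 5630348315 = (-2 - 3*(-120 + 1)) - 5630348315 = (-2 - 3*(-119)) - 5630348315 = (-2 + 357) - 5630348315 = 355 - 5630348315 = -5630347960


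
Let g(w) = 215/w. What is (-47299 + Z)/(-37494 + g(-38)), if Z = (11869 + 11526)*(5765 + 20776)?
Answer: -23593417048/1424987 ≈ -16557.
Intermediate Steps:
Z = 620926695 (Z = 23395*26541 = 620926695)
(-47299 + Z)/(-37494 + g(-38)) = (-47299 + 620926695)/(-37494 + 215/(-38)) = 620879396/(-37494 + 215*(-1/38)) = 620879396/(-37494 - 215/38) = 620879396/(-1424987/38) = 620879396*(-38/1424987) = -23593417048/1424987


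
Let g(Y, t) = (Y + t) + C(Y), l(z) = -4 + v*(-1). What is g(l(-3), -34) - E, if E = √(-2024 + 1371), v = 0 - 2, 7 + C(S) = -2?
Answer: -45 - I*√653 ≈ -45.0 - 25.554*I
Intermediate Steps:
C(S) = -9 (C(S) = -7 - 2 = -9)
v = -2
l(z) = -2 (l(z) = -4 - 2*(-1) = -4 + 2 = -2)
g(Y, t) = -9 + Y + t (g(Y, t) = (Y + t) - 9 = -9 + Y + t)
E = I*√653 (E = √(-653) = I*√653 ≈ 25.554*I)
g(l(-3), -34) - E = (-9 - 2 - 34) - I*√653 = -45 - I*√653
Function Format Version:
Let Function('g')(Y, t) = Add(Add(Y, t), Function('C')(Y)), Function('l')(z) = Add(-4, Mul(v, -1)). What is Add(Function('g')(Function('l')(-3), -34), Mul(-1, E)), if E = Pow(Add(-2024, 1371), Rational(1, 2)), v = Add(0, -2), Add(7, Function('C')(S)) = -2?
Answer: Add(-45, Mul(-1, I, Pow(653, Rational(1, 2)))) ≈ Add(-45.000, Mul(-25.554, I))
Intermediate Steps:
Function('C')(S) = -9 (Function('C')(S) = Add(-7, -2) = -9)
v = -2
Function('l')(z) = -2 (Function('l')(z) = Add(-4, Mul(-2, -1)) = Add(-4, 2) = -2)
Function('g')(Y, t) = Add(-9, Y, t) (Function('g')(Y, t) = Add(Add(Y, t), -9) = Add(-9, Y, t))
E = Mul(I, Pow(653, Rational(1, 2))) (E = Pow(-653, Rational(1, 2)) = Mul(I, Pow(653, Rational(1, 2))) ≈ Mul(25.554, I))
Add(Function('g')(Function('l')(-3), -34), Mul(-1, E)) = Add(Add(-9, -2, -34), Mul(-1, Mul(I, Pow(653, Rational(1, 2))))) = Add(-45, Mul(-1, I, Pow(653, Rational(1, 2))))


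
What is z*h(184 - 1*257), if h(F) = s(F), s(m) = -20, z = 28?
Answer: -560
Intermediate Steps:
h(F) = -20
z*h(184 - 1*257) = 28*(-20) = -560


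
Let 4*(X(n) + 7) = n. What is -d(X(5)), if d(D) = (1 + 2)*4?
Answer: -12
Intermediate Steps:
X(n) = -7 + n/4
d(D) = 12 (d(D) = 3*4 = 12)
-d(X(5)) = -1*12 = -12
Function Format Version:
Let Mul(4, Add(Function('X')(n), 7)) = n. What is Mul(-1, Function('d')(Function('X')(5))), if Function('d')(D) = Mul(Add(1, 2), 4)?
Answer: -12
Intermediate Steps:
Function('X')(n) = Add(-7, Mul(Rational(1, 4), n))
Function('d')(D) = 12 (Function('d')(D) = Mul(3, 4) = 12)
Mul(-1, Function('d')(Function('X')(5))) = Mul(-1, 12) = -12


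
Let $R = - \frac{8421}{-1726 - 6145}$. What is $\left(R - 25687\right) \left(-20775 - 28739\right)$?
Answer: $\frac{10010441257384}{7871} \approx 1.2718 \cdot 10^{9}$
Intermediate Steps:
$R = \frac{8421}{7871}$ ($R = - \frac{8421}{-7871} = \left(-8421\right) \left(- \frac{1}{7871}\right) = \frac{8421}{7871} \approx 1.0699$)
$\left(R - 25687\right) \left(-20775 - 28739\right) = \left(\frac{8421}{7871} - 25687\right) \left(-20775 - 28739\right) = \left(- \frac{202173956}{7871}\right) \left(-49514\right) = \frac{10010441257384}{7871}$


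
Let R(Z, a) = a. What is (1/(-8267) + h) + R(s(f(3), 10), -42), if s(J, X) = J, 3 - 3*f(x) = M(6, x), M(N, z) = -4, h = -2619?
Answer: -21998488/8267 ≈ -2661.0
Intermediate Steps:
f(x) = 7/3 (f(x) = 1 - ⅓*(-4) = 1 + 4/3 = 7/3)
(1/(-8267) + h) + R(s(f(3), 10), -42) = (1/(-8267) - 2619) - 42 = (-1/8267 - 2619) - 42 = -21651274/8267 - 42 = -21998488/8267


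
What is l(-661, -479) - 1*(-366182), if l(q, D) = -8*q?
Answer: 371470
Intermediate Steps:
l(-661, -479) - 1*(-366182) = -8*(-661) - 1*(-366182) = 5288 + 366182 = 371470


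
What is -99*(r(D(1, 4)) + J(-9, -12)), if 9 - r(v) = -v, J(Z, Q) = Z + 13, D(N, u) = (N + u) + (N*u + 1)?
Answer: -2277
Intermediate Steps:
D(N, u) = 1 + N + u + N*u (D(N, u) = (N + u) + (1 + N*u) = 1 + N + u + N*u)
J(Z, Q) = 13 + Z
r(v) = 9 + v (r(v) = 9 - (-1)*v = 9 + v)
-99*(r(D(1, 4)) + J(-9, -12)) = -99*((9 + (1 + 1 + 4 + 1*4)) + (13 - 9)) = -99*((9 + (1 + 1 + 4 + 4)) + 4) = -99*((9 + 10) + 4) = -99*(19 + 4) = -99*23 = -2277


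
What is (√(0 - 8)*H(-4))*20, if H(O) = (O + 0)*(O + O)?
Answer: 1280*I*√2 ≈ 1810.2*I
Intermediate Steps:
H(O) = 2*O² (H(O) = O*(2*O) = 2*O²)
(√(0 - 8)*H(-4))*20 = (√(0 - 8)*(2*(-4)²))*20 = (√(-8)*(2*16))*20 = ((2*I*√2)*32)*20 = (64*I*√2)*20 = 1280*I*√2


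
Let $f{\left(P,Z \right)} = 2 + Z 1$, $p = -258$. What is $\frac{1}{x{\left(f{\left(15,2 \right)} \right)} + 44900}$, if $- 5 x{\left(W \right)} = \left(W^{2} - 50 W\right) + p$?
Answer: $\frac{5}{224942} \approx 2.2228 \cdot 10^{-5}$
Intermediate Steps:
$f{\left(P,Z \right)} = 2 + Z$
$x{\left(W \right)} = \frac{258}{5} + 10 W - \frac{W^{2}}{5}$ ($x{\left(W \right)} = - \frac{\left(W^{2} - 50 W\right) - 258}{5} = - \frac{-258 + W^{2} - 50 W}{5} = \frac{258}{5} + 10 W - \frac{W^{2}}{5}$)
$\frac{1}{x{\left(f{\left(15,2 \right)} \right)} + 44900} = \frac{1}{\left(\frac{258}{5} + 10 \left(2 + 2\right) - \frac{\left(2 + 2\right)^{2}}{5}\right) + 44900} = \frac{1}{\left(\frac{258}{5} + 10 \cdot 4 - \frac{4^{2}}{5}\right) + 44900} = \frac{1}{\left(\frac{258}{5} + 40 - \frac{16}{5}\right) + 44900} = \frac{1}{\frac{442}{5} + 44900} = \frac{1}{\frac{224942}{5}} = \frac{5}{224942}$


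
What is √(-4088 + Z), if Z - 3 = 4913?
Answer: 6*√23 ≈ 28.775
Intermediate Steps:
Z = 4916 (Z = 3 + 4913 = 4916)
√(-4088 + Z) = √(-4088 + 4916) = √828 = 6*√23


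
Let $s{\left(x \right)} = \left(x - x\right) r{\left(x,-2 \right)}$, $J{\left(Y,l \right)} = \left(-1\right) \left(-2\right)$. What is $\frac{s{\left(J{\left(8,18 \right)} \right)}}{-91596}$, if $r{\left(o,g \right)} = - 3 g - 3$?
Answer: $0$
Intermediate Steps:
$r{\left(o,g \right)} = -3 - 3 g$
$J{\left(Y,l \right)} = 2$
$s{\left(x \right)} = 0$ ($s{\left(x \right)} = \left(x - x\right) \left(-3 - -6\right) = 0 \left(-3 + 6\right) = 0 \cdot 3 = 0$)
$\frac{s{\left(J{\left(8,18 \right)} \right)}}{-91596} = \frac{0}{-91596} = 0 \left(- \frac{1}{91596}\right) = 0$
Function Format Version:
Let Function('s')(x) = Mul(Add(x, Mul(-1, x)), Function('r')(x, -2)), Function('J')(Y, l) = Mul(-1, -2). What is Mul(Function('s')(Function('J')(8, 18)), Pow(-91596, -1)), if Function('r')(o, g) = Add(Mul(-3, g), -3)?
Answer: 0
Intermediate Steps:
Function('r')(o, g) = Add(-3, Mul(-3, g))
Function('J')(Y, l) = 2
Function('s')(x) = 0 (Function('s')(x) = Mul(Add(x, Mul(-1, x)), Add(-3, Mul(-3, -2))) = Mul(0, Add(-3, 6)) = Mul(0, 3) = 0)
Mul(Function('s')(Function('J')(8, 18)), Pow(-91596, -1)) = Mul(0, Pow(-91596, -1)) = Mul(0, Rational(-1, 91596)) = 0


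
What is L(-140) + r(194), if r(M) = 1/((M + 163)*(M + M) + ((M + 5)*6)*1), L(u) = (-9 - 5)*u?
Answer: 273831601/139710 ≈ 1960.0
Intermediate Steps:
L(u) = -14*u
r(M) = 1/(30 + 6*M + 2*M*(163 + M)) (r(M) = 1/((163 + M)*(2*M) + ((5 + M)*6)*1) = 1/(2*M*(163 + M) + (30 + 6*M)*1) = 1/(2*M*(163 + M) + (30 + 6*M)) = 1/(30 + 6*M + 2*M*(163 + M)))
L(-140) + r(194) = -14*(-140) + 1/(2*(15 + 194² + 166*194)) = 1960 + 1/(2*(15 + 37636 + 32204)) = 1960 + (½)/69855 = 1960 + (½)*(1/69855) = 1960 + 1/139710 = 273831601/139710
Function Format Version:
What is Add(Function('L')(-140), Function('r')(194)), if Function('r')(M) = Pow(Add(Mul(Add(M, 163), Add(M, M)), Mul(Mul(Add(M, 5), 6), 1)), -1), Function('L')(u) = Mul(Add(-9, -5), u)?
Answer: Rational(273831601, 139710) ≈ 1960.0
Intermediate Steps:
Function('L')(u) = Mul(-14, u)
Function('r')(M) = Pow(Add(30, Mul(6, M), Mul(2, M, Add(163, M))), -1) (Function('r')(M) = Pow(Add(Mul(Add(163, M), Mul(2, M)), Mul(Mul(Add(5, M), 6), 1)), -1) = Pow(Add(Mul(2, M, Add(163, M)), Mul(Add(30, Mul(6, M)), 1)), -1) = Pow(Add(Mul(2, M, Add(163, M)), Add(30, Mul(6, M))), -1) = Pow(Add(30, Mul(6, M), Mul(2, M, Add(163, M))), -1))
Add(Function('L')(-140), Function('r')(194)) = Add(Mul(-14, -140), Mul(Rational(1, 2), Pow(Add(15, Pow(194, 2), Mul(166, 194)), -1))) = Add(1960, Mul(Rational(1, 2), Pow(Add(15, 37636, 32204), -1))) = Add(1960, Mul(Rational(1, 2), Pow(69855, -1))) = Add(1960, Mul(Rational(1, 2), Rational(1, 69855))) = Add(1960, Rational(1, 139710)) = Rational(273831601, 139710)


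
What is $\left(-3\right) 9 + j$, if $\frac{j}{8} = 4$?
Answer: $5$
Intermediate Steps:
$j = 32$ ($j = 8 \cdot 4 = 32$)
$\left(-3\right) 9 + j = \left(-3\right) 9 + 32 = -27 + 32 = 5$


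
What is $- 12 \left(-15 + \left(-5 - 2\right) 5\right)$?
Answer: $600$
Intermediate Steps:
$- 12 \left(-15 + \left(-5 - 2\right) 5\right) = - 12 \left(-15 - 35\right) = \left(-12\right) \left(-50\right) = 600$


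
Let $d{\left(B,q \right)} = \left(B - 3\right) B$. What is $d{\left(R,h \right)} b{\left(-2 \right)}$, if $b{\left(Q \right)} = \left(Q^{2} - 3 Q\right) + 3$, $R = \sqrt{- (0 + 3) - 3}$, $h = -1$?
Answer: $-78 - 39 i \sqrt{6} \approx -78.0 - 95.53 i$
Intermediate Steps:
$R = i \sqrt{6}$ ($R = \sqrt{\left(-1\right) 3 - 3} = \sqrt{-3 - 3} = \sqrt{-6} = i \sqrt{6} \approx 2.4495 i$)
$d{\left(B,q \right)} = B \left(-3 + B\right)$ ($d{\left(B,q \right)} = \left(-3 + B\right) B = B \left(-3 + B\right)$)
$b{\left(Q \right)} = 3 + Q^{2} - 3 Q$
$d{\left(R,h \right)} b{\left(-2 \right)} = i \sqrt{6} \left(-3 + i \sqrt{6}\right) \left(3 + \left(-2\right)^{2} - -6\right) = i \sqrt{6} \left(-3 + i \sqrt{6}\right) \left(3 + 4 + 6\right) = i \sqrt{6} \left(-3 + i \sqrt{6}\right) 13 = 13 i \sqrt{6} \left(-3 + i \sqrt{6}\right)$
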